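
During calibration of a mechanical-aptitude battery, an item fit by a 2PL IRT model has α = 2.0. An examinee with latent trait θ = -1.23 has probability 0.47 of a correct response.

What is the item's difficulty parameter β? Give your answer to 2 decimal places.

-1.17

P(θ) = 1 / (1 + exp(−α(θ − β)))
logit(0.47) = ln(0.47/0.53) = -0.1201
β = θ − logit/(α) = -1.23 − (-0.1201)/2.0000 = -1.1699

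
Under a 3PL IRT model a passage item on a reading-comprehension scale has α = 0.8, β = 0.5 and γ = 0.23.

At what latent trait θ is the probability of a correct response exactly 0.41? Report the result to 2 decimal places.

P(θ) = γ + (1 − γ) · 1 / (1 + exp(−α(θ − β)))
Remove guessing floor: (0.41 − 0.23)/(1 − 0.23) = 0.2338
logit = ln(0.2338/0.7662) = -1.1872
θ = β + logit/(α) = 0.5 + (-1.1872)/0.8000 = -0.9840

-0.98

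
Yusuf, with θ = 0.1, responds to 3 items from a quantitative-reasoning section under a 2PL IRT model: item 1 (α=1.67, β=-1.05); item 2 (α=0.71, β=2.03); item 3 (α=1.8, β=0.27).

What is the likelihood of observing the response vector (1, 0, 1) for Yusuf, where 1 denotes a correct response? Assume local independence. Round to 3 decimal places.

0.295

P(θ) = 1 / (1 + exp(−α(θ − β)))
P_1 = 1/(1+e^{-1.9205}) = 0.8722
P_2 = 1/(1+e^{1.3703}) = 0.2026
P_3 = 1/(1+e^{0.3060}) = 0.4241
L = P_1 × (1−P_2) × P_3 = 0.8722 × 0.7974 × 0.4241 = 0.29496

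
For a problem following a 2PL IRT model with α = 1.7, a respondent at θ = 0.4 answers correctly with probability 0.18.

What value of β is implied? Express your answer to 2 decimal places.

1.29

P(θ) = 1 / (1 + exp(−α(θ − β)))
logit(0.18) = ln(0.18/0.82) = -1.5163
β = θ − logit/(α) = 0.4 − (-1.5163)/1.7000 = 1.2920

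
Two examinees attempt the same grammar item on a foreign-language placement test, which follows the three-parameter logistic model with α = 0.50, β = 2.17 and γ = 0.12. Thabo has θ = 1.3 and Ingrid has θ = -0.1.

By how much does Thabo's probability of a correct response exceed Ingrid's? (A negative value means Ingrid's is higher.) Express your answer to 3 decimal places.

P(θ) = γ + (1 − γ) · 1 / (1 + exp(−α(θ − β)))
P(Thabo) = 0.4658  [exponent -0.4350]
P(Ingrid) = 0.3341  [exponent -1.1350]
Difference = 0.4658 − 0.3341 = 0.1317

0.132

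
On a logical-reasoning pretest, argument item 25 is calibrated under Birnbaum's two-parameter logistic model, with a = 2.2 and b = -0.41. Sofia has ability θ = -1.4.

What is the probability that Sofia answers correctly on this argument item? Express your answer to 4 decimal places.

0.1017

P(θ) = 1 / (1 + exp(−a(θ − b)))
Exponent: 2.2 × (-1.4 − (-0.41)) = -2.1780
1/(1 + e^{2.1780}) = 0.1017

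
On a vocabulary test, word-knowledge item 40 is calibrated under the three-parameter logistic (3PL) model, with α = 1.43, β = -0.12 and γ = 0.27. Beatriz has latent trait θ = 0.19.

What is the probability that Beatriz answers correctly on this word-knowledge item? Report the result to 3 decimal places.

P(θ) = γ + (1 − γ) · 1 / (1 + exp(−α(θ − β)))
Exponent: 1.43 × (0.19 − (-0.12)) = 0.4433
1/(1 + e^{-0.4433}) = 0.6090
P = 0.27 + 0.73 × 0.6090 = 0.7146

0.715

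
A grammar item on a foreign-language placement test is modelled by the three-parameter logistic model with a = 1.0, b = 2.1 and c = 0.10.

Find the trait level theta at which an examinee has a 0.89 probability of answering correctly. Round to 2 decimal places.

4.07

P(theta) = c + (1 − c) · 1 / (1 + exp(−a(theta − b)))
Remove guessing floor: (0.89 − 0.10)/(1 − 0.10) = 0.8778
logit = ln(0.8778/0.1222) = 1.9716
theta = b + logit/(a) = 2.1 + 1.9716/1.0000 = 4.0716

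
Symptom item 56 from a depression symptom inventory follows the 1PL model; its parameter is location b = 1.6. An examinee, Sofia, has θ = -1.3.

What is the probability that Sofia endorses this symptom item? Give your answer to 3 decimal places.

0.052

P(θ) = 1 / (1 + exp(−(θ − b)))
Exponent: (-1.3 − 1.6) = -2.9000
1/(1 + e^{2.9000}) = 0.0522
P = 0.0522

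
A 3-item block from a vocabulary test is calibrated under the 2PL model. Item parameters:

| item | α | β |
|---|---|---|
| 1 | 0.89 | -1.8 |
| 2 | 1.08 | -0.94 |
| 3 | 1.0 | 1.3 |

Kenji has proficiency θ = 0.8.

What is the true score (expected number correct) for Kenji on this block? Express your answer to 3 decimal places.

P(θ) = 1 / (1 + exp(−α(θ − β)))
P_1 = 1/(1+e^{-2.3140}) = 0.9100
P_2 = 1/(1+e^{-1.8792}) = 0.8675
P_3 = 1/(1+e^{0.5000}) = 0.3775
E[score] = 0.9100 + 0.8675 + 0.3775 = 2.1551

2.155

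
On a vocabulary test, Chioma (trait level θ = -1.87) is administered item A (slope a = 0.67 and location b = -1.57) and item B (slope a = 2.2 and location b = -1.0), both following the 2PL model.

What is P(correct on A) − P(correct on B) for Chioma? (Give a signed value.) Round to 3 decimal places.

P(θ) = 1 / (1 + exp(−a(θ − b)))
P_A = 0.4499
P_B = 0.1285
P_A − P_B = 0.3214

0.321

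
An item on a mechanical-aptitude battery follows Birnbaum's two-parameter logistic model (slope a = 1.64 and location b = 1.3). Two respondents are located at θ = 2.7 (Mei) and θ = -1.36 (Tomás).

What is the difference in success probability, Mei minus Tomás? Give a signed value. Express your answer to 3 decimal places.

P(θ) = 1 / (1 + exp(−a(θ − b)))
P(Mei) = 0.9085  [exponent 2.2960]
P(Tomás) = 0.0126  [exponent -4.3624]
Difference = 0.9085 − 0.0126 = 0.8960

0.896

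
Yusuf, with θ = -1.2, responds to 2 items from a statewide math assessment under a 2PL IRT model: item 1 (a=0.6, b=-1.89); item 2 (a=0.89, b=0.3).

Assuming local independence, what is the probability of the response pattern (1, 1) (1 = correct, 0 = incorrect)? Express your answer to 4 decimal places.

0.1254

P(θ) = 1 / (1 + exp(−a(θ − b)))
P_1 = 1/(1+e^{-0.4140}) = 0.6020
P_2 = 1/(1+e^{1.3350}) = 0.2083
L = P_1 × P_2 = 0.6020 × 0.2083 = 0.12543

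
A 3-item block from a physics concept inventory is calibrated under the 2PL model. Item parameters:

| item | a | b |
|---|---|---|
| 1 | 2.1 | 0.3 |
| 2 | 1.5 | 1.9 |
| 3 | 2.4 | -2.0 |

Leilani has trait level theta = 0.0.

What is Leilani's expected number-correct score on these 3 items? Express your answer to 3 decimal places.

P(theta) = 1 / (1 + exp(−a(theta − b)))
P_1 = 1/(1+e^{0.6300}) = 0.3475
P_2 = 1/(1+e^{2.8500}) = 0.0547
P_3 = 1/(1+e^{-4.8000}) = 0.9918
E[score] = 0.3475 + 0.0547 + 0.9918 = 1.3940

1.394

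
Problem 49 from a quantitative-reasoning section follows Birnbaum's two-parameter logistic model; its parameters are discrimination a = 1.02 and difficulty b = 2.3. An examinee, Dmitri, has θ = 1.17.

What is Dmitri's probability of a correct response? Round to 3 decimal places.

0.240

P(θ) = 1 / (1 + exp(−a(θ − b)))
Exponent: 1.02 × (1.17 − 2.3) = -1.1526
1/(1 + e^{1.1526}) = 0.2400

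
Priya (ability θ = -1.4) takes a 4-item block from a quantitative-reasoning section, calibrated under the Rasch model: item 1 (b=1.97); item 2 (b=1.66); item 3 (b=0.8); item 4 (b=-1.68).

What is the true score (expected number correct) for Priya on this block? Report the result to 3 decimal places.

0.747

P(θ) = 1 / (1 + exp(−(θ − b)))
P_1 = 1/(1+e^{3.3700}) = 0.0332
P_2 = 1/(1+e^{3.0600}) = 0.0448
P_3 = 1/(1+e^{2.2000}) = 0.0998
P_4 = 1/(1+e^{-0.2800}) = 0.5695
E[score] = 0.0332 + 0.0448 + 0.0998 + 0.5695 = 0.7473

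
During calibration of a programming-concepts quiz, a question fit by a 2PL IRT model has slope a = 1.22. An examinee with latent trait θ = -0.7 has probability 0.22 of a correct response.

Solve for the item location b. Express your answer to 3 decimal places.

P(θ) = 1 / (1 + exp(−a(θ − b)))
logit(0.22) = ln(0.22/0.78) = -1.2657
b = θ − logit/(a) = -0.7 − (-1.2657)/1.2200 = 0.3374

0.337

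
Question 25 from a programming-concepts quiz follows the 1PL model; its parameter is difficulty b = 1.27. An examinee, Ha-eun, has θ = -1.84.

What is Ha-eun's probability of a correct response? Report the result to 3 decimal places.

P(θ) = 1 / (1 + exp(−(θ − b)))
Exponent: (-1.84 − 1.27) = -3.1100
1/(1 + e^{3.1100}) = 0.0427
P = 0.0427

0.043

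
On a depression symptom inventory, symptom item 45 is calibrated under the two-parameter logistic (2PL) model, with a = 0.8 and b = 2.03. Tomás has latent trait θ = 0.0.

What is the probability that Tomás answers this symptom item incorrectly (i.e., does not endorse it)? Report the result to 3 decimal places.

P(θ) = 1 / (1 + exp(−a(θ − b)))
Exponent: 0.8 × (0.0 − 2.03) = -1.6240
1/(1 + e^{1.6240}) = 0.1647
P(incorrect) = 1 − 0.1647 = 0.8353

0.835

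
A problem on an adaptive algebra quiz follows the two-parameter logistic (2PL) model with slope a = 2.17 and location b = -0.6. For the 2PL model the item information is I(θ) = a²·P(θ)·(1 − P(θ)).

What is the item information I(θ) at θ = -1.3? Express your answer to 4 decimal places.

0.6939

P = 1/(1+e^{1.5190}) = 0.1796
P(1−P) = 0.1796 × 0.8204 = 0.1473
I = a² × P(1−P) = 2.17² × 0.1473 = 0.69385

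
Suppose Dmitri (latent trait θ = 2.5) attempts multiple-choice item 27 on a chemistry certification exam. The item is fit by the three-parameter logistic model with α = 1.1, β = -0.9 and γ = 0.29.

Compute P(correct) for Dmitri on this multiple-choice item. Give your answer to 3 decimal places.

0.984

P(θ) = γ + (1 − γ) · 1 / (1 + exp(−α(θ − β)))
Exponent: 1.1 × (2.5 − (-0.9)) = 3.7400
1/(1 + e^{-3.7400}) = 0.9768
P = 0.29 + 0.71 × 0.9768 = 0.9835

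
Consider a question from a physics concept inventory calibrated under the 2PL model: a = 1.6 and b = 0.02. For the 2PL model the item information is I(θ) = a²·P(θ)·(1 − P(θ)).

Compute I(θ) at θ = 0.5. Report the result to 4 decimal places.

0.5542

P = 1/(1+e^{-0.7680}) = 0.6831
P(1−P) = 0.6831 × 0.3169 = 0.2165
I = a² × P(1−P) = 1.6² × 0.2165 = 0.55419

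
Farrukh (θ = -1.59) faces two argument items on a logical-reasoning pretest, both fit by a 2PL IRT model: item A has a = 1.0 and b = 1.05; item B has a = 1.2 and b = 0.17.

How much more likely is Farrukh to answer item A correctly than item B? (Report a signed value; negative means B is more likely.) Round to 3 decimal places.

P(θ) = 1 / (1 + exp(−a(θ − b)))
P_A = 0.0666
P_B = 0.1079
P_A − P_B = -0.0413

-0.041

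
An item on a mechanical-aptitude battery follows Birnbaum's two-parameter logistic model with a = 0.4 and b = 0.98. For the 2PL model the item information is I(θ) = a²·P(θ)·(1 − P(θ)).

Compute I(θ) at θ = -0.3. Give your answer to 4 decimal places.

0.0375

P = 1/(1+e^{0.5120}) = 0.3747
P(1−P) = 0.3747 × 0.6253 = 0.2343
I = a² × P(1−P) = 0.4² × 0.2343 = 0.03749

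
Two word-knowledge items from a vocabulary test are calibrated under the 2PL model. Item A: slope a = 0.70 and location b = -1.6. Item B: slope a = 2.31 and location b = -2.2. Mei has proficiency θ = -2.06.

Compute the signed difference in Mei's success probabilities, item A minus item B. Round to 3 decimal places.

P(θ) = 1 / (1 + exp(−a(θ − b)))
P_A = 0.4202
P_B = 0.5802
P_A − P_B = -0.1600

-0.160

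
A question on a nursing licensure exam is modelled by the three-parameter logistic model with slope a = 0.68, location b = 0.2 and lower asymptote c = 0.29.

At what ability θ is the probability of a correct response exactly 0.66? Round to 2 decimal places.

P(θ) = c + (1 − c) · 1 / (1 + exp(−a(θ − b)))
Remove guessing floor: (0.66 − 0.29)/(1 − 0.29) = 0.5211
logit = ln(0.5211/0.4789) = 0.0846
θ = b + logit/(a) = 0.2 + 0.0846/0.6800 = 0.3243

0.32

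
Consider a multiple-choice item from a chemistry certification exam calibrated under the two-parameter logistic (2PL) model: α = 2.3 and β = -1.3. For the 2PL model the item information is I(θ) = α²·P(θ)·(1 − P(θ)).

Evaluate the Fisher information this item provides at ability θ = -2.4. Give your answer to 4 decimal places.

P = 1/(1+e^{2.5300}) = 0.0738
P(1−P) = 0.0738 × 0.9262 = 0.0683
I = α² × P(1−P) = 2.3² × 0.0683 = 0.36151

0.3615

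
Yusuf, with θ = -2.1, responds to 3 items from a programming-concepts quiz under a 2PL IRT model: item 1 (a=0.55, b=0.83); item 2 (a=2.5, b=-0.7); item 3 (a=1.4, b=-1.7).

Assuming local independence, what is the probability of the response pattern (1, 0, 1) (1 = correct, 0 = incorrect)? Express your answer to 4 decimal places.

0.0587

P(θ) = 1 / (1 + exp(−a(θ − b)))
P_1 = 1/(1+e^{1.6115}) = 0.1664
P_2 = 1/(1+e^{3.5000}) = 0.0293
P_3 = 1/(1+e^{0.5600}) = 0.3635
L = P_1 × (1−P_2) × P_3 = 0.1664 × 0.9707 × 0.3635 = 0.05871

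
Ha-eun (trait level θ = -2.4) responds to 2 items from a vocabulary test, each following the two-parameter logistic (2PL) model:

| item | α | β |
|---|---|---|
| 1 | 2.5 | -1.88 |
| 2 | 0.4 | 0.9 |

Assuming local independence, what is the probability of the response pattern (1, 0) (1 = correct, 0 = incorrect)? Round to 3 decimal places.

P(θ) = 1 / (1 + exp(−α(θ − β)))
P_1 = 1/(1+e^{1.3000}) = 0.2142
P_2 = 1/(1+e^{1.3200}) = 0.2108
L = P_1 × (1−P_2) = 0.2142 × 0.7892 = 0.16902

0.169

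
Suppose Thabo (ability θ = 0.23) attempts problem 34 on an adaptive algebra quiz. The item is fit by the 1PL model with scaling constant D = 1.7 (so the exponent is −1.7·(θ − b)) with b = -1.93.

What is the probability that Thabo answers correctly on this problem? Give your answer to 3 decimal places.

0.975

P(θ) = 1 / (1 + exp(−D·(θ − b)))
Exponent: 1.7 × (0.23 − (-1.93)) = 3.6720
1/(1 + e^{-3.6720}) = 0.9752
P = 0.9752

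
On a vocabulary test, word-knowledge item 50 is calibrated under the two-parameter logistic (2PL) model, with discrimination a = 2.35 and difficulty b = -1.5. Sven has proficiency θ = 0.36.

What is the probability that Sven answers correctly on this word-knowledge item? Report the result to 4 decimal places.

0.9875

P(θ) = 1 / (1 + exp(−a(θ − b)))
Exponent: 2.35 × (0.36 − (-1.5)) = 4.3710
1/(1 + e^{-4.3710}) = 0.9875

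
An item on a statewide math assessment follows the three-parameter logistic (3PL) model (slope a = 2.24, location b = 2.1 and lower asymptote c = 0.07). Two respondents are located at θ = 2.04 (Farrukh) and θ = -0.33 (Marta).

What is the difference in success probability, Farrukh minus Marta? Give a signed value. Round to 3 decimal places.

P(θ) = c + (1 − c) · 1 / (1 + exp(−a(θ − b)))
P(Farrukh) = 0.5038  [exponent -0.1344]
P(Marta) = 0.0740  [exponent -5.4432]
Difference = 0.5038 − 0.0740 = 0.4298

0.430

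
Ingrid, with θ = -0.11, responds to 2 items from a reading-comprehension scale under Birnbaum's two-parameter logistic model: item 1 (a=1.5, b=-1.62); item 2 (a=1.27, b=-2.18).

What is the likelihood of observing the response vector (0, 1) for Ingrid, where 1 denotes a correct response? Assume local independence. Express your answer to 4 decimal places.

P(θ) = 1 / (1 + exp(−a(θ − b)))
P_1 = 1/(1+e^{-2.2650}) = 0.9059
P_2 = 1/(1+e^{-2.6289}) = 0.9327
L = (1−P_1) × P_2 = 0.0941 × 0.9327 = 0.08773

0.0877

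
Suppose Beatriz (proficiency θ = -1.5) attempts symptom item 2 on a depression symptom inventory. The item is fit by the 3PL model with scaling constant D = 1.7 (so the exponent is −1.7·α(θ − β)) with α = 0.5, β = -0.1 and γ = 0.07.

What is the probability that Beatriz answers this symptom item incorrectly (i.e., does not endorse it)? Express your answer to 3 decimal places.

P(θ) = γ + (1 − γ) · 1 / (1 + exp(−D·α(θ − β)))
Exponent: 1.7 × 0.5 × (-1.5 − (-0.1)) = -1.1900
1/(1 + e^{1.1900}) = 0.2333
P = 0.07 + 0.93 × 0.2333 = 0.2869
P(incorrect) = 1 − 0.2869 = 0.7131

0.713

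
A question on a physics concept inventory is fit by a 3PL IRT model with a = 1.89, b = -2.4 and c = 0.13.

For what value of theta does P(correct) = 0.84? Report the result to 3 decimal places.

P(theta) = c + (1 − c) · 1 / (1 + exp(−a(theta − b)))
Remove guessing floor: (0.84 − 0.13)/(1 − 0.13) = 0.8161
logit = ln(0.8161/0.1839) = 1.4901
theta = b + logit/(a) = -2.4 + 1.4901/1.8900 = -1.6116

-1.612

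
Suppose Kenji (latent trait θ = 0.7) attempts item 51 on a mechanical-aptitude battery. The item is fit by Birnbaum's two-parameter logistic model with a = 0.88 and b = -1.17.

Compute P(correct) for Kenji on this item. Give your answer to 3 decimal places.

P(θ) = 1 / (1 + exp(−a(θ − b)))
Exponent: 0.88 × (0.7 − (-1.17)) = 1.6456
1/(1 + e^{-1.6456}) = 0.8383

0.838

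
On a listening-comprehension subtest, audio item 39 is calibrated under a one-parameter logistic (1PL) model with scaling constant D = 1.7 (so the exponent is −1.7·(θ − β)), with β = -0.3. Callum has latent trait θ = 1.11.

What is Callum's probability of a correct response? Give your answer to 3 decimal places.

0.917

P(θ) = 1 / (1 + exp(−D·(θ − β)))
Exponent: 1.7 × (1.11 − (-0.3)) = 2.3970
1/(1 + e^{-2.3970}) = 0.9166
P = 0.9166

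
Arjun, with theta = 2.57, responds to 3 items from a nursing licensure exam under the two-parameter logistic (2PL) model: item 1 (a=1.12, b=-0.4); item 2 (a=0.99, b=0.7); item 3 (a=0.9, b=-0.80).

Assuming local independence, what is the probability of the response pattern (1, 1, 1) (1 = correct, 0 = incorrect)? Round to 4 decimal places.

0.7960

P(theta) = 1 / (1 + exp(−a(theta − b)))
P_1 = 1/(1+e^{-3.3264}) = 0.9653
P_2 = 1/(1+e^{-1.8513}) = 0.8643
P_3 = 1/(1+e^{-3.0330}) = 0.9540
L = P_1 × P_2 × P_3 = 0.9653 × 0.8643 × 0.9540 = 0.79597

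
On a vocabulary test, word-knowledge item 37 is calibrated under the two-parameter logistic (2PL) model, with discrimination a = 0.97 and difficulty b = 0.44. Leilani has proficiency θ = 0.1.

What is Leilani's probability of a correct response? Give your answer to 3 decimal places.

P(θ) = 1 / (1 + exp(−a(θ − b)))
Exponent: 0.97 × (0.1 − 0.44) = -0.3298
1/(1 + e^{0.3298}) = 0.4183

0.418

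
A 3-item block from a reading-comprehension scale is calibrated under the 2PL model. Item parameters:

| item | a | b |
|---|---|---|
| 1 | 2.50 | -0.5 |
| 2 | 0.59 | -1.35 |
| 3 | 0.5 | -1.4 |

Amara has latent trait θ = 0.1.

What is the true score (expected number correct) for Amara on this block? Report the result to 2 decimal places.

2.20

P(θ) = 1 / (1 + exp(−a(θ − b)))
P_1 = 1/(1+e^{-1.5000}) = 0.8176
P_2 = 1/(1+e^{-0.8555}) = 0.7017
P_3 = 1/(1+e^{-0.7500}) = 0.6792
E[score] = 0.8176 + 0.7017 + 0.6792 = 2.1985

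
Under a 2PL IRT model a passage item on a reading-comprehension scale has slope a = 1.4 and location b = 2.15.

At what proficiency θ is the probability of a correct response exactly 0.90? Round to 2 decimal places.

3.72

P(θ) = 1 / (1 + exp(−a(θ − b)))
logit = ln(0.9000/0.1000) = 2.1972
θ = b + logit/(a) = 2.15 + 2.1972/1.4000 = 3.7194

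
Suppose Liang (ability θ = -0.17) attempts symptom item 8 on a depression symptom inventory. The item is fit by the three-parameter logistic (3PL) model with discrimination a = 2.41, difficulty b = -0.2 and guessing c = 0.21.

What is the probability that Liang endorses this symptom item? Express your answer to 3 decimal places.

0.619

P(θ) = c + (1 − c) · 1 / (1 + exp(−a(θ − b)))
Exponent: 2.41 × (-0.17 − (-0.2)) = 0.0723
1/(1 + e^{-0.0723}) = 0.5181
P = 0.21 + 0.79 × 0.5181 = 0.6193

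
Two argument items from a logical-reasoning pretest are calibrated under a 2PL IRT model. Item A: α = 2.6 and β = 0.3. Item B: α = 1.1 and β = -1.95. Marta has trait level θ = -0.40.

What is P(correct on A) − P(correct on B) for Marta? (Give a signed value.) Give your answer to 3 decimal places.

-0.707

P(θ) = 1 / (1 + exp(−α(θ − β)))
P_A = 0.1394
P_B = 0.8462
P_A − P_B = -0.7068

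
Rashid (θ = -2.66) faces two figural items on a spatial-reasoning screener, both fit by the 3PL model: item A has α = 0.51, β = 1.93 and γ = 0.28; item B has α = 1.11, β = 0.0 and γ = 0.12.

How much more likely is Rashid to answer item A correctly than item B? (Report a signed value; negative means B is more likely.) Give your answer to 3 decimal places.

P(θ) = γ + (1 − γ) · 1 / (1 + exp(−α(θ − β)))
P_A = 0.3432
P_B = 0.1637
P_A − P_B = 0.1795

0.180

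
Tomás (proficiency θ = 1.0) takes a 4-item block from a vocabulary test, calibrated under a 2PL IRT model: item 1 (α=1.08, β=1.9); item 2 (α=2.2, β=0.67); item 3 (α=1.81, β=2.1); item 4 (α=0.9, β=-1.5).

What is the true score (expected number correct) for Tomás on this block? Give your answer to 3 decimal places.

P(θ) = 1 / (1 + exp(−α(θ − β)))
P_1 = 1/(1+e^{0.9720}) = 0.2745
P_2 = 1/(1+e^{-0.7260}) = 0.6739
P_3 = 1/(1+e^{1.9910}) = 0.1202
P_4 = 1/(1+e^{-2.2500}) = 0.9047
E[score] = 0.2745 + 0.6739 + 0.1202 + 0.9047 = 1.9732

1.973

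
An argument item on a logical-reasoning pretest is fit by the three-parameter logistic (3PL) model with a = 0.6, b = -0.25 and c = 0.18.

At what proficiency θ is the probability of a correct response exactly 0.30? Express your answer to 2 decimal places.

-3.19

P(θ) = c + (1 − c) · 1 / (1 + exp(−a(θ − b)))
Remove guessing floor: (0.30 − 0.18)/(1 − 0.18) = 0.1463
logit = ln(0.1463/0.8537) = -1.7636
θ = b + logit/(a) = -0.25 + (-1.7636)/0.6000 = -3.1893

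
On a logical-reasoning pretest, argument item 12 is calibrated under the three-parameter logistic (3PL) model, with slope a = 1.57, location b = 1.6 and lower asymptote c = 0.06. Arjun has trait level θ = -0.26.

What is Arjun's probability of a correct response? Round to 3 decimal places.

P(θ) = c + (1 − c) · 1 / (1 + exp(−a(θ − b)))
Exponent: 1.57 × (-0.26 − 1.6) = -2.9202
1/(1 + e^{2.9202}) = 0.0512
P = 0.06 + 0.94 × 0.0512 = 0.1081

0.108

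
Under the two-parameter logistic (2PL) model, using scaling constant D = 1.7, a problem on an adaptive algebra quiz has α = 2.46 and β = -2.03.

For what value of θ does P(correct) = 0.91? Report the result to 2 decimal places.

-1.48

P(θ) = 1 / (1 + exp(−D·α(θ − β)))
logit = ln(0.9100/0.0900) = 2.3136
θ = β + logit/(1.7·α) = -2.03 + 2.3136/4.1820 = -1.4768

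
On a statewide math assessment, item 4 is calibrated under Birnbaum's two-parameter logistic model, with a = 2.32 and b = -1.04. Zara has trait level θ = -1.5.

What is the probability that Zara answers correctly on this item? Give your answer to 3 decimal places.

0.256

P(θ) = 1 / (1 + exp(−a(θ − b)))
Exponent: 2.32 × (-1.5 − (-1.04)) = -1.0672
1/(1 + e^{1.0672}) = 0.2559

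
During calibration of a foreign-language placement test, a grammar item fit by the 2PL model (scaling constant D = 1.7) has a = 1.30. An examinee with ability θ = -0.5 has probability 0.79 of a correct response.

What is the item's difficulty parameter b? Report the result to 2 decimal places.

P(θ) = 1 / (1 + exp(−D·a(θ − b)))
logit(0.79) = ln(0.79/0.21) = 1.3249
b = θ − logit/(1.7·a) = -0.5 − 1.3249/2.2100 = -1.0995

-1.10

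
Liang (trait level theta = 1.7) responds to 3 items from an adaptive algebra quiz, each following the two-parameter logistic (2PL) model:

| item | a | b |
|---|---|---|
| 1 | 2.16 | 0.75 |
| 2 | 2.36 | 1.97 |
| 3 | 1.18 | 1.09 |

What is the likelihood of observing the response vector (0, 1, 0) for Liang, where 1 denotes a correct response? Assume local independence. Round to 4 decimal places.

P(theta) = 1 / (1 + exp(−a(theta − b)))
P_1 = 1/(1+e^{-2.0520}) = 0.8861
P_2 = 1/(1+e^{0.6372}) = 0.3459
P_3 = 1/(1+e^{-0.7198}) = 0.6726
L = (1−P_1) × P_2 × (1−P_3) = 0.1139 × 0.3459 × 0.3274 = 0.01289

0.0129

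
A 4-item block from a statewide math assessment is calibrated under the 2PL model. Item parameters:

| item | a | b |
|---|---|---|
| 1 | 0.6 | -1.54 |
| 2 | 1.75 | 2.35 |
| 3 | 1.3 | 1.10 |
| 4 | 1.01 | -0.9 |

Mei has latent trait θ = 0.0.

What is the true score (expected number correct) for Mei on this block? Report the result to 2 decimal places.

1.64

P(θ) = 1 / (1 + exp(−a(θ − b)))
P_1 = 1/(1+e^{-0.9240}) = 0.7159
P_2 = 1/(1+e^{4.1125}) = 0.0161
P_3 = 1/(1+e^{1.4300}) = 0.1931
P_4 = 1/(1+e^{-0.9090}) = 0.7128
E[score] = 0.7159 + 0.0161 + 0.1931 + 0.7128 = 1.6379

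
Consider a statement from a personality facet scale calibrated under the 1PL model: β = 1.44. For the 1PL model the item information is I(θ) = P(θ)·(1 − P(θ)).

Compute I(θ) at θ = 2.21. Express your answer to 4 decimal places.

P = 1/(1+e^{-0.7700}) = 0.6835
P(1−P) = 0.6835 × 0.3165 = 0.2163
I = P(1−P) = 0.21632

0.2163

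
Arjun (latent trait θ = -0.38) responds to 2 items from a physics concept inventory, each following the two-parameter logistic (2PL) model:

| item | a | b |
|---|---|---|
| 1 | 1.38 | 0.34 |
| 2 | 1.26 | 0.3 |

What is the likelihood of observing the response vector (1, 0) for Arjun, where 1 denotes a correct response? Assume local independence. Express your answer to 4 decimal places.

0.1897

P(θ) = 1 / (1 + exp(−a(θ − b)))
P_1 = 1/(1+e^{0.9936}) = 0.2702
P_2 = 1/(1+e^{0.8568}) = 0.2980
L = P_1 × (1−P_2) = 0.2702 × 0.7020 = 0.18968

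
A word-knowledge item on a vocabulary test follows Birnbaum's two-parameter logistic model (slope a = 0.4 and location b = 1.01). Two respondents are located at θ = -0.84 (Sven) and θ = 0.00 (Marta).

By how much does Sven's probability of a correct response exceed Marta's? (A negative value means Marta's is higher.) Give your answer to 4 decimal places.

P(θ) = 1 / (1 + exp(−a(θ − b)))
P(Sven) = 0.3230  [exponent -0.7400]
P(Marta) = 0.4004  [exponent -0.4040]
Difference = 0.3230 − 0.4004 = -0.0773

-0.0773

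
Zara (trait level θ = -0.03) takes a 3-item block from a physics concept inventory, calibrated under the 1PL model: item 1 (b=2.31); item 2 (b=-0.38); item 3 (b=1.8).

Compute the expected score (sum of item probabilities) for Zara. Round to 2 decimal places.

0.81

P(θ) = 1 / (1 + exp(−(θ − b)))
P_1 = 1/(1+e^{2.3400}) = 0.0879
P_2 = 1/(1+e^{-0.3500}) = 0.5866
P_3 = 1/(1+e^{1.8300}) = 0.1382
E[score] = 0.0879 + 0.5866 + 0.1382 = 0.8127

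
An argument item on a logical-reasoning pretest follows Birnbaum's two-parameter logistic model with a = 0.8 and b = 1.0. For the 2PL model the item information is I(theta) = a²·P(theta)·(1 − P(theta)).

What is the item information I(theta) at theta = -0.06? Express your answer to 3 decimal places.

P = 1/(1+e^{0.8480}) = 0.2999
P(1−P) = 0.2999 × 0.7001 = 0.2099
I = a² × P(1−P) = 0.8² × 0.2099 = 0.13436

0.134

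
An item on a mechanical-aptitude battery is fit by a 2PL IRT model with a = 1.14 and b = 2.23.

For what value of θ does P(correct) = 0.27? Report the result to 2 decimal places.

P(θ) = 1 / (1 + exp(−a(θ − b)))
logit = ln(0.2700/0.7300) = -0.9946
θ = b + logit/(a) = 2.23 + (-0.9946)/1.1400 = 1.3575

1.36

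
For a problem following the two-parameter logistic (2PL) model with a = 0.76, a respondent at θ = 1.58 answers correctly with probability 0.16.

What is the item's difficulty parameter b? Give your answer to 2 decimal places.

P(θ) = 1 / (1 + exp(−a(θ − b)))
logit(0.16) = ln(0.16/0.84) = -1.6582
b = θ − logit/(a) = 1.58 − (-1.6582)/0.7600 = 3.7619

3.76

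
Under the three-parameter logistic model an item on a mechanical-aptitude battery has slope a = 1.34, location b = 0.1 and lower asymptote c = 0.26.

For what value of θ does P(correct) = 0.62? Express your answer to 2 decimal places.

P(θ) = c + (1 − c) · 1 / (1 + exp(−a(θ − b)))
Remove guessing floor: (0.62 − 0.26)/(1 − 0.26) = 0.4865
logit = ln(0.4865/0.5135) = -0.0541
θ = b + logit/(a) = 0.1 + (-0.0541)/1.3400 = 0.0597

0.06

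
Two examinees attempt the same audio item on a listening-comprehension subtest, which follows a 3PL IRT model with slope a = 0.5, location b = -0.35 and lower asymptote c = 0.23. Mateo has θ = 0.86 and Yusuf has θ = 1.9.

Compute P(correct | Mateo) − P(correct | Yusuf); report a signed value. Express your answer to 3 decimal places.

P(θ) = c + (1 − c) · 1 / (1 + exp(−a(θ − b)))
P(Mateo) = 0.7280  [exponent 0.6050]
P(Yusuf) = 0.8113  [exponent 1.1250]
Difference = 0.7280 − 0.8113 = -0.0832

-0.083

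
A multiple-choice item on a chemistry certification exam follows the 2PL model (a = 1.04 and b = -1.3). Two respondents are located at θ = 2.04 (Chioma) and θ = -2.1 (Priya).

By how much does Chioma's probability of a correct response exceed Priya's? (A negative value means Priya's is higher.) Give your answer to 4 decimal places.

0.6667

P(θ) = 1 / (1 + exp(−a(θ − b)))
P(Chioma) = 0.9699  [exponent 3.4736]
P(Priya) = 0.3032  [exponent -0.8320]
Difference = 0.9699 − 0.3032 = 0.6667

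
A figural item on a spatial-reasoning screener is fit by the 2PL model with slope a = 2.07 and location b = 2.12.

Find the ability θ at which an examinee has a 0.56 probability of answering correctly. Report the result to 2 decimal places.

P(θ) = 1 / (1 + exp(−a(θ − b)))
logit = ln(0.5600/0.4400) = 0.2412
θ = b + logit/(a) = 2.12 + 0.2412/2.0700 = 2.2365

2.24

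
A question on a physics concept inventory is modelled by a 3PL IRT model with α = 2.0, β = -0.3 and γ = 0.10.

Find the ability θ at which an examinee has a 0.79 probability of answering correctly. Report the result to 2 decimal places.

0.29

P(θ) = γ + (1 − γ) · 1 / (1 + exp(−α(θ − β)))
Remove guessing floor: (0.79 − 0.10)/(1 − 0.10) = 0.7667
logit = ln(0.7667/0.2333) = 1.1896
θ = β + logit/(α) = -0.3 + 1.1896/2.0000 = 0.2948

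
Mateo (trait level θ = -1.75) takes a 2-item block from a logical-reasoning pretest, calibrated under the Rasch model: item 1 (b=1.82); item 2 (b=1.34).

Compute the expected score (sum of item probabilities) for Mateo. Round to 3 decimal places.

0.071

P(θ) = 1 / (1 + exp(−(θ − b)))
P_1 = 1/(1+e^{3.5700}) = 0.0274
P_2 = 1/(1+e^{3.0900}) = 0.0435
E[score] = 0.0274 + 0.0435 = 0.0709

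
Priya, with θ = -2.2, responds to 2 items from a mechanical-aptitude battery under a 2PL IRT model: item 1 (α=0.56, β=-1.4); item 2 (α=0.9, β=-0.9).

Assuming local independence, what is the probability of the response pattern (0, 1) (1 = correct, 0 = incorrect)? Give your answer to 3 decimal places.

0.145

P(θ) = 1 / (1 + exp(−α(θ − β)))
P_1 = 1/(1+e^{0.4480}) = 0.3898
P_2 = 1/(1+e^{1.1700}) = 0.2369
L = (1−P_1) × P_2 = 0.6102 × 0.2369 = 0.14452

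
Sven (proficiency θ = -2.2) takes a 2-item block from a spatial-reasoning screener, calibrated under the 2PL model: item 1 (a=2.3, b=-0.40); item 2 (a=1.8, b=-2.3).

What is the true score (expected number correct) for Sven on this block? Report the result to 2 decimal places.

0.56

P(θ) = 1 / (1 + exp(−a(θ − b)))
P_1 = 1/(1+e^{4.1400}) = 0.0157
P_2 = 1/(1+e^{-0.1800}) = 0.5449
E[score] = 0.0157 + 0.5449 = 0.5606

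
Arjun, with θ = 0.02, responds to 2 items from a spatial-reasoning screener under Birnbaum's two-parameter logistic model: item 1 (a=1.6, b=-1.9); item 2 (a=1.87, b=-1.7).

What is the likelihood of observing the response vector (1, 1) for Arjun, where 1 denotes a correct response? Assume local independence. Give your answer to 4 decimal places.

P(θ) = 1 / (1 + exp(−a(θ − b)))
P_1 = 1/(1+e^{-3.0720}) = 0.9557
P_2 = 1/(1+e^{-3.2164}) = 0.9614
L = P_1 × P_2 = 0.9557 × 0.9614 = 0.91888

0.9189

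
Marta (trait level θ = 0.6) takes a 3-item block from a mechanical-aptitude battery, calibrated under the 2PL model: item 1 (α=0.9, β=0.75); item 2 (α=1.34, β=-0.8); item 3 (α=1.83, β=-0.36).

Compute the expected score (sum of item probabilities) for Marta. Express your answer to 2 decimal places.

P(θ) = 1 / (1 + exp(−α(θ − β)))
P_1 = 1/(1+e^{0.1350}) = 0.4663
P_2 = 1/(1+e^{-1.8760}) = 0.8672
P_3 = 1/(1+e^{-1.7568}) = 0.8528
E[score] = 0.4663 + 0.8672 + 0.8528 = 2.1863

2.19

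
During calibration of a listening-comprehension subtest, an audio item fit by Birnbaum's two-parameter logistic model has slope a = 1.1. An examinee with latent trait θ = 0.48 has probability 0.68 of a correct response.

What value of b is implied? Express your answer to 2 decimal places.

P(θ) = 1 / (1 + exp(−a(θ − b)))
logit(0.68) = ln(0.68/0.32) = 0.7538
b = θ − logit/(a) = 0.48 − 0.7538/1.1000 = -0.2052

-0.21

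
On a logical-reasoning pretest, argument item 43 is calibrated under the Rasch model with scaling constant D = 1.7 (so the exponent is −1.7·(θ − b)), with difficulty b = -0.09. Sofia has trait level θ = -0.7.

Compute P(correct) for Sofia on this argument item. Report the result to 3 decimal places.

0.262

P(θ) = 1 / (1 + exp(−D·(θ − b)))
Exponent: 1.7 × (-0.7 − (-0.09)) = -1.0370
1/(1 + e^{1.0370}) = 0.2617
P = 0.2617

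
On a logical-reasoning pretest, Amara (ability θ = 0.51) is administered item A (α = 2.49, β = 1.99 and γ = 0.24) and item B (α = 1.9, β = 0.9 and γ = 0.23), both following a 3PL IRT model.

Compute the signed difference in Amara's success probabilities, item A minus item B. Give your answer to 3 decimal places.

P(θ) = γ + (1 − γ) · 1 / (1 + exp(−α(θ − β)))
P_A = 0.2586
P_B = 0.4785
P_A − P_B = -0.2199

-0.220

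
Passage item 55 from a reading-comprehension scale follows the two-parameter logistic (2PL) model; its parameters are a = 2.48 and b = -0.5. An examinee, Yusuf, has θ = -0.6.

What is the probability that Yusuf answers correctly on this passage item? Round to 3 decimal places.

P(θ) = 1 / (1 + exp(−a(θ − b)))
Exponent: 2.48 × (-0.6 − (-0.5)) = -0.2480
1/(1 + e^{0.2480}) = 0.4383

0.438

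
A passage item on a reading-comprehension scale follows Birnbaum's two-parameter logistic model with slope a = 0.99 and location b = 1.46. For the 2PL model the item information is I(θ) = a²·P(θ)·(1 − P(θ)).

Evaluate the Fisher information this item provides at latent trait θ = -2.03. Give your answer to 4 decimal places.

0.0291

P = 1/(1+e^{3.4551}) = 0.0306
P(1−P) = 0.0306 × 0.9694 = 0.0297
I = a² × P(1−P) = 0.99² × 0.0297 = 0.02909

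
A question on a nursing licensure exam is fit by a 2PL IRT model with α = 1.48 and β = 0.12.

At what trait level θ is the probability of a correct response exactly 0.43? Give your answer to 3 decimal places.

P(θ) = 1 / (1 + exp(−α(θ − β)))
logit = ln(0.4300/0.5700) = -0.2819
θ = β + logit/(α) = 0.12 + (-0.2819)/1.4800 = -0.0704

-0.070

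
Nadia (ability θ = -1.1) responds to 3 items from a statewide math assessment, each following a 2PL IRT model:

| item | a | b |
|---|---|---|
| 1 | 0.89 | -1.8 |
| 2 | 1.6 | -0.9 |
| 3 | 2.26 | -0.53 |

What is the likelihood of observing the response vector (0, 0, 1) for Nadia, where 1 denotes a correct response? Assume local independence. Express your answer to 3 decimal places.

P(θ) = 1 / (1 + exp(−a(θ − b)))
P_1 = 1/(1+e^{-0.6230}) = 0.6509
P_2 = 1/(1+e^{0.3200}) = 0.4207
P_3 = 1/(1+e^{1.2882}) = 0.2162
L = (1−P_1) × (1−P_2) × P_3 = 0.3491 × 0.5793 × 0.2162 = 0.04372

0.044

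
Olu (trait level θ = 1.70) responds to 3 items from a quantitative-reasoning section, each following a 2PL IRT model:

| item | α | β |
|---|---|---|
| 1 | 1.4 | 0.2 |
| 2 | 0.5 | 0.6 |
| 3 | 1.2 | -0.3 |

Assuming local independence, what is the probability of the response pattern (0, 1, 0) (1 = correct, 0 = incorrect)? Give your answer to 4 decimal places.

0.0058

P(θ) = 1 / (1 + exp(−α(θ − β)))
P_1 = 1/(1+e^{-2.1000}) = 0.8909
P_2 = 1/(1+e^{-0.5500}) = 0.6341
P_3 = 1/(1+e^{-2.4000}) = 0.9168
L = (1−P_1) × P_2 × (1−P_3) = 0.1091 × 0.6341 × 0.0832 = 0.00575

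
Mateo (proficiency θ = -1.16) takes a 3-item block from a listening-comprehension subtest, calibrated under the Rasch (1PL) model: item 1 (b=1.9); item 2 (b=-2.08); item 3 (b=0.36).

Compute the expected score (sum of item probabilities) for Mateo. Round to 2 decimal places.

P(θ) = 1 / (1 + exp(−(θ − b)))
P_1 = 1/(1+e^{3.0600}) = 0.0448
P_2 = 1/(1+e^{-0.9200}) = 0.7150
P_3 = 1/(1+e^{1.5200}) = 0.1795
E[score] = 0.0448 + 0.7150 + 0.1795 = 0.9393

0.94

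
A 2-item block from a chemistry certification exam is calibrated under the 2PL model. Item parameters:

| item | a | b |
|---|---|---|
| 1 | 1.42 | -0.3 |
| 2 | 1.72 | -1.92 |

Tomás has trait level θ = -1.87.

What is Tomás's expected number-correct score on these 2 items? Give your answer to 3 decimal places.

0.619

P(θ) = 1 / (1 + exp(−a(θ − b)))
P_1 = 1/(1+e^{2.2294}) = 0.0971
P_2 = 1/(1+e^{-0.0860}) = 0.5215
E[score] = 0.0971 + 0.5215 = 0.6186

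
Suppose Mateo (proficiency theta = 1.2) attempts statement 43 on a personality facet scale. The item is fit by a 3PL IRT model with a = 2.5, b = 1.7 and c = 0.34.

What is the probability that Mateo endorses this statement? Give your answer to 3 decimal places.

P(theta) = c + (1 − c) · 1 / (1 + exp(−a(theta − b)))
Exponent: 2.5 × (1.2 − 1.7) = -1.2500
1/(1 + e^{1.2500}) = 0.2227
P = 0.34 + 0.66 × 0.2227 = 0.4870

0.487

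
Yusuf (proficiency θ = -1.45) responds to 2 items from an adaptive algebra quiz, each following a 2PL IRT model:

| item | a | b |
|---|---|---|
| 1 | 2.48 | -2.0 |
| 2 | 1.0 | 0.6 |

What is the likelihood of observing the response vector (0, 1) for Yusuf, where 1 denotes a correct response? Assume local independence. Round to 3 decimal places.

0.023

P(θ) = 1 / (1 + exp(−a(θ − b)))
P_1 = 1/(1+e^{-1.3640}) = 0.7964
P_2 = 1/(1+e^{2.0500}) = 0.1141
L = (1−P_1) × P_2 = 0.2036 × 0.1141 = 0.02322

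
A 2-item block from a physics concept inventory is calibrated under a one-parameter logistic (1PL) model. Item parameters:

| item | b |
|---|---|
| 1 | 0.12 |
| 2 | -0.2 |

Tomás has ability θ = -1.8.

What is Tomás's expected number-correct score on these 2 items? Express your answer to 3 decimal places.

P(θ) = 1 / (1 + exp(−(θ − b)))
P_1 = 1/(1+e^{1.9200}) = 0.1279
P_2 = 1/(1+e^{1.6000}) = 0.1680
E[score] = 0.1279 + 0.1680 = 0.2958

0.296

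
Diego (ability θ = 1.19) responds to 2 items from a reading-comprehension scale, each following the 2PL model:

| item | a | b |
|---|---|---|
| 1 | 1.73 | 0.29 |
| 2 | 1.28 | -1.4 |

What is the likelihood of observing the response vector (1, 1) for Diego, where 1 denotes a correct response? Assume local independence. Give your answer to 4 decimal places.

P(θ) = 1 / (1 + exp(−a(θ − b)))
P_1 = 1/(1+e^{-1.5570}) = 0.8259
P_2 = 1/(1+e^{-3.3152}) = 0.9649
L = P_1 × P_2 = 0.8259 × 0.9649 = 0.79697

0.7970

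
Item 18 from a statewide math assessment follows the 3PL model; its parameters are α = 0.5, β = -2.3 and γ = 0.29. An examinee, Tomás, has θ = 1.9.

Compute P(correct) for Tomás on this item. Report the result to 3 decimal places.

0.923

P(θ) = γ + (1 − γ) · 1 / (1 + exp(−α(θ − β)))
Exponent: 0.5 × (1.9 − (-2.3)) = 2.1000
1/(1 + e^{-2.1000}) = 0.8909
P = 0.29 + 0.71 × 0.8909 = 0.9225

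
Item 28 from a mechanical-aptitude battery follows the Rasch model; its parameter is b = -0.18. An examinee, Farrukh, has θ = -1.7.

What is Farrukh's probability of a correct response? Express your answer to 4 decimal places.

P(θ) = 1 / (1 + exp(−(θ − b)))
Exponent: (-1.7 − (-0.18)) = -1.5200
1/(1 + e^{1.5200}) = 0.1795
P = 0.1795

0.1795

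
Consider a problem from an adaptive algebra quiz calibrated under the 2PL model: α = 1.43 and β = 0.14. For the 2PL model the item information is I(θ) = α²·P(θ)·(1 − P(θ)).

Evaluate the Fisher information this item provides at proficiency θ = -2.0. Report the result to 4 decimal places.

P = 1/(1+e^{3.0602}) = 0.0448
P(1−P) = 0.0448 × 0.9552 = 0.0428
I = α² × P(1−P) = 1.43² × 0.0428 = 0.08747

0.0875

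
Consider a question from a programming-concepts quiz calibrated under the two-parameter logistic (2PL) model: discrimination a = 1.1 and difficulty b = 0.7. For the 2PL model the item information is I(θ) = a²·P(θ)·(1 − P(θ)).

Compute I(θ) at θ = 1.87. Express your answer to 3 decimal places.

0.205

P = 1/(1+e^{-1.2870}) = 0.7836
P(1−P) = 0.7836 × 0.2164 = 0.1695
I = a² × P(1−P) = 1.1² × 0.1695 = 0.20515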